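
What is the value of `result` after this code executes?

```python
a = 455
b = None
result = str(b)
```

a = 455; b = None; result = 'None'

'None'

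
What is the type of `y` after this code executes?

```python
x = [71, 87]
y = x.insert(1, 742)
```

list.insert() returns None

NoneType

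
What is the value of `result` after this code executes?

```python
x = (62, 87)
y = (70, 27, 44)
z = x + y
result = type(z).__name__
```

x is tuple; y is tuple; z is tuple; result = 'tuple'

'tuple'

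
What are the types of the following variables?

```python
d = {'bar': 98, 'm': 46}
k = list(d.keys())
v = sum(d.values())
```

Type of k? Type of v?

list() converts to list; sum of ints is int

list, int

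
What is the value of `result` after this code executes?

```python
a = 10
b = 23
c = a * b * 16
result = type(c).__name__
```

a is int; b is int; c is int; result = 'int'

'int'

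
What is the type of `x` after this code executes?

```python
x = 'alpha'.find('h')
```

str.find() returns int index

int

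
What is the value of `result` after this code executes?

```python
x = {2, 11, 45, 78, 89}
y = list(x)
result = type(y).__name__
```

x is set; y is list; result = 'list'

'list'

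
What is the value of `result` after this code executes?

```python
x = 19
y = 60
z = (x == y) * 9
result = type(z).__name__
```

x is int; y is int; z is int; result = 'int'

'int'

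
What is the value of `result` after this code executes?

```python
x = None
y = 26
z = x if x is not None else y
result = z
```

x = None; y = 26; z = 26; result = 26

26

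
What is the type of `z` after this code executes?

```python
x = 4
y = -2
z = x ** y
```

int ** negative = float

float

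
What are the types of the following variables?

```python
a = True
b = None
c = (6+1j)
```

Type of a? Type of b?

a is assigned the constant True, which has type bool; b is assigned None, whose type is NoneType

bool, NoneType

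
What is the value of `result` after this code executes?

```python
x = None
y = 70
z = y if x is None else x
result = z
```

x = None; y = 70; z = 70; result = 70

70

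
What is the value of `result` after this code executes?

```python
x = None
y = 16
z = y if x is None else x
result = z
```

x = None; y = 16; z = 16; result = 16

16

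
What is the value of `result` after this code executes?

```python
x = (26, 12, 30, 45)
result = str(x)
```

x = (26, 12, 30, 45); result = '(26, 12, 30, 45)'

'(26, 12, 30, 45)'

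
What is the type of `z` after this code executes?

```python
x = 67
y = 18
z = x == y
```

Equality comparison returns bool

bool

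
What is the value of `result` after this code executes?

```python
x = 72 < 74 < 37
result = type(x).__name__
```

x is bool; result = 'bool'

'bool'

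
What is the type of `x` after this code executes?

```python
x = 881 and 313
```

'and' with truthy values returns last operand (int)

int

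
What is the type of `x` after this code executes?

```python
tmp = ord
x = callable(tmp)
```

callable() returns bool

bool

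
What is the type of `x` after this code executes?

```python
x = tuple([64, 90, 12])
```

tuple() constructor returns tuple

tuple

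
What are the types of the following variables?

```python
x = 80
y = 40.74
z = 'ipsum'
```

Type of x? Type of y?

x is assigned a bare integer (no decimal point), so it is an int; y is assigned a number with a decimal point, so it is a float

int, float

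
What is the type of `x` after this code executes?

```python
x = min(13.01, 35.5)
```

min() of floats returns float

float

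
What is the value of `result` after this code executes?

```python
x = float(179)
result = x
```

x = 179.0; result = 179.0

179.0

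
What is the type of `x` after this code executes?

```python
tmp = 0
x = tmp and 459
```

'and' returns first falsy value (0 is int)

int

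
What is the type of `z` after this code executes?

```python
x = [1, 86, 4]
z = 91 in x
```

'in' operator returns bool

bool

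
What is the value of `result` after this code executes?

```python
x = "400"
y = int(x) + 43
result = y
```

x = '400'; y = 443; result = 443

443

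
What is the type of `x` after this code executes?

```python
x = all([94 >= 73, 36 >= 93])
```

all() returns bool

bool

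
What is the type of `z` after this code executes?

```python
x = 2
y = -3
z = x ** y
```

int ** negative = float

float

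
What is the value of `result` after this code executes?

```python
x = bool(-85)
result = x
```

x = True; result = True

True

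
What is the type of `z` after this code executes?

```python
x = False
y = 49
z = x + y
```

bool + int = int (bool is subclass of int)

int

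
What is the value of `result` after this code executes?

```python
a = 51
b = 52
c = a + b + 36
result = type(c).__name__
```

a is int; b is int; c is int; result = 'int'

'int'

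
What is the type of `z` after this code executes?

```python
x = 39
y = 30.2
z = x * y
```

int * float = float

float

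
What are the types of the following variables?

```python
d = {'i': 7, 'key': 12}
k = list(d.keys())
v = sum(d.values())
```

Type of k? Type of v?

list() converts to list; sum of ints is int

list, int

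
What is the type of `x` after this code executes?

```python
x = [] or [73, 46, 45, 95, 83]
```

'or' returns first truthy value (list)

list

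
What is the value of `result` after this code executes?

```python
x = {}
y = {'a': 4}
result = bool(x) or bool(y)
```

x = {}; y = {'a': 4}; result = True

True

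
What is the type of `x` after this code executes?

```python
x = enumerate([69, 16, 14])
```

enumerate() returns an enumerate object

enumerate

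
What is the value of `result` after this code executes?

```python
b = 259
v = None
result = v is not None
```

b = 259; v = None; result = False

False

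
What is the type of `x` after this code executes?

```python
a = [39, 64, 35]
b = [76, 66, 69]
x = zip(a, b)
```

zip() returns a zip object

zip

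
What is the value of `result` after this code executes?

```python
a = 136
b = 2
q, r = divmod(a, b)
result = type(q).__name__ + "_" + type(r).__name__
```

a is int; b is int; q is int; r is int; result = 'int_int'

'int_int'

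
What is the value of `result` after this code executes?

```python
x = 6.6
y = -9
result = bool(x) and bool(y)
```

x = 6.6; y = -9; result = True

True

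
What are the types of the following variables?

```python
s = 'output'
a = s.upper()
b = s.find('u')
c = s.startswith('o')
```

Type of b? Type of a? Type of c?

find() returns int; upper() returns str; startswith() returns bool

int, str, bool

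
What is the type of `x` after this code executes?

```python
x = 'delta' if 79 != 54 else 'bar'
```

Both branches of conditional are str

str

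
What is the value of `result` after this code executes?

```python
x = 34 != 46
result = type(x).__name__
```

x is bool; result = 'bool'

'bool'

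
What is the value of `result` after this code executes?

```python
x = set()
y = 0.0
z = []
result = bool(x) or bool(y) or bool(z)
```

x = set(); y = 0.0; z = []; result = False

False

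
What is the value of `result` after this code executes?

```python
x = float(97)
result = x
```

x = 97.0; result = 97.0

97.0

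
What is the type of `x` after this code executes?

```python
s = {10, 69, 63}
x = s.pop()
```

Popping from set[int] returns int

int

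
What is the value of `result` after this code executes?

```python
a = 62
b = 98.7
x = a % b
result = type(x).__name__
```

a is int; b is float; x is float; result = 'float'

'float'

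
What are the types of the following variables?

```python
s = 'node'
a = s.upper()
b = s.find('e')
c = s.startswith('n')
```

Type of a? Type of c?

upper() returns str; startswith() returns bool

str, bool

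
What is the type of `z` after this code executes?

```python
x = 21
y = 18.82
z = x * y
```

int * float = float

float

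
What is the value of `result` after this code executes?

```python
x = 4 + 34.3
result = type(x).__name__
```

x is float; result = 'float'

'float'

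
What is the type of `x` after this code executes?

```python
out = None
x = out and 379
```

'and' returns first falsy value (None)

NoneType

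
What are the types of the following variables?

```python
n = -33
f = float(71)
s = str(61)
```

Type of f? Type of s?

f is assigned the result of calling float(), which returns a float; s is assigned the result of calling str(), which returns a str

float, str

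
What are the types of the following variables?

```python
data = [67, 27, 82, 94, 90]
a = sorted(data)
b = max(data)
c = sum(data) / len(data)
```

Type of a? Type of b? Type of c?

sorted() returns list; max of ints returns int; int / int = float

list, int, float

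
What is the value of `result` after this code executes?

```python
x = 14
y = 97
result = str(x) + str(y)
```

x = 14; y = 97; result = '1497'

'1497'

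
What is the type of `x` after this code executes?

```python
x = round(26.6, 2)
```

round() with decimal places returns float

float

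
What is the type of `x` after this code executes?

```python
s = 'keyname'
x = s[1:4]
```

Slicing a str returns str

str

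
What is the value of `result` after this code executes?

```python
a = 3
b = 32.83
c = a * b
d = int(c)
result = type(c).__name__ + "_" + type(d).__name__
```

a is int; b is float; c is float; d is int; result = 'float_int'

'float_int'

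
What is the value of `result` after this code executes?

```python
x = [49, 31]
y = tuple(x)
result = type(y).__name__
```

x is list; y is tuple; result = 'tuple'

'tuple'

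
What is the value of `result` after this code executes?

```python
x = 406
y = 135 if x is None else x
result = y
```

x = 406; y = 406; result = 406

406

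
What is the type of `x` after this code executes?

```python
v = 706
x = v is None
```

'is' comparison returns bool

bool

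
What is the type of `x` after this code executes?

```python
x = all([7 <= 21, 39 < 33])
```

all() returns bool

bool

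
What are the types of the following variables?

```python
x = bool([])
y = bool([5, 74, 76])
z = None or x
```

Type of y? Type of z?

bool() returns bool; None or bool returns the bool

bool, bool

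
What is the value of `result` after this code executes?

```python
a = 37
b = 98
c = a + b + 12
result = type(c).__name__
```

a is int; b is int; c is int; result = 'int'

'int'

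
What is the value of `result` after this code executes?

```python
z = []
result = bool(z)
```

z = []; result = False

False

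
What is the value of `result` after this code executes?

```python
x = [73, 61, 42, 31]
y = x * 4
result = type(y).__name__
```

x is list; y is list; result = 'list'

'list'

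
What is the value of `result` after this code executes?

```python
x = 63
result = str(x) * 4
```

x = 63; result = '63636363'

'63636363'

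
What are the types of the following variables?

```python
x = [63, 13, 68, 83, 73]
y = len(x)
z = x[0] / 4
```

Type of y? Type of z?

len() returns int; int / int = float

int, float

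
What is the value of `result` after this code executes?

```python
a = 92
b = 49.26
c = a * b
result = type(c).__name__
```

a is int; b is float; c is float; result = 'float'

'float'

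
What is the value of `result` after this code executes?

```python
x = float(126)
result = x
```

x = 126.0; result = 126.0

126.0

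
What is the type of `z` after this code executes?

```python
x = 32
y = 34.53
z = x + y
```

int + float = float

float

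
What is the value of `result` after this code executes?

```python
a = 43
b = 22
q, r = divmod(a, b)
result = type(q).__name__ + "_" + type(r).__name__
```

a is int; b is int; q is int; r is int; result = 'int_int'

'int_int'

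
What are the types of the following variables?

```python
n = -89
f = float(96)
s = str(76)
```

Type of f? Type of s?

f is assigned the result of calling float(), which returns a float; s is assigned the result of calling str(), which returns a str

float, str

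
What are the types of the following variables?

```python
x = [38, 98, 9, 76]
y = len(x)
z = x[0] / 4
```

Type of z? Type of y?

int / int = float; len() returns int

float, int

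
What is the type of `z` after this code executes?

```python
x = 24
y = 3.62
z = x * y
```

int * float = float

float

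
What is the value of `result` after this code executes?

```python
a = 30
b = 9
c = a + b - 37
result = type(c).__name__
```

a is int; b is int; c is int; result = 'int'

'int'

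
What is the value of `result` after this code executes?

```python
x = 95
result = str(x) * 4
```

x = 95; result = '95959595'

'95959595'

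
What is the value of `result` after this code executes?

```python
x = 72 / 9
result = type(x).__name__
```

x is float; result = 'float'

'float'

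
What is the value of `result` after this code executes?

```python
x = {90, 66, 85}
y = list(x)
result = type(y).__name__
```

x is set; y is list; result = 'list'

'list'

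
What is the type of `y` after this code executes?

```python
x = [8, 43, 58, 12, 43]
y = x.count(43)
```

list.count() returns int

int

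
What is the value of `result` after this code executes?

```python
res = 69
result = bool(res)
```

res = 69; result = True

True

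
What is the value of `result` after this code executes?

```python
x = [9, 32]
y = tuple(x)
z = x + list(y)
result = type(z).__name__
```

x is list; y is tuple; z is list; result = 'list'

'list'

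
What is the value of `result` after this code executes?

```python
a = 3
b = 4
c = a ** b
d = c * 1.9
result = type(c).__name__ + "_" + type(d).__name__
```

a is int; b is int; c is int; d is float; result = 'int_float'

'int_float'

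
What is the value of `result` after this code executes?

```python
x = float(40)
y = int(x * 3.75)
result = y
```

x = 40.0; y = 150; result = 150

150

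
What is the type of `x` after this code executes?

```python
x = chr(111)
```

chr() returns str (single char)

str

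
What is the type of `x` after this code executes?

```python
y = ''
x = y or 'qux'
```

'or' returns first truthy value (str)

str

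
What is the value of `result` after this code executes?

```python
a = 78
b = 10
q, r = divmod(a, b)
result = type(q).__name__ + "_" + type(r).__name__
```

a is int; b is int; q is int; r is int; result = 'int_int'

'int_int'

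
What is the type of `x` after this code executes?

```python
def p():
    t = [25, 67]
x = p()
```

Function without return returns None

NoneType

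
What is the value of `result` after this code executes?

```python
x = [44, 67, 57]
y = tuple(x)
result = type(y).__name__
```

x is list; y is tuple; result = 'tuple'

'tuple'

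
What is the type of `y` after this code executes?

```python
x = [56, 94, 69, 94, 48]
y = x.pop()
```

list.pop() returns the popped element

int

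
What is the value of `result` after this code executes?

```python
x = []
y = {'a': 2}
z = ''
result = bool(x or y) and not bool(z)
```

x = []; y = {'a': 2}; z = ''; result = True

True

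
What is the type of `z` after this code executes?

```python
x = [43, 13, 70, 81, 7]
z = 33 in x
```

'in' operator returns bool

bool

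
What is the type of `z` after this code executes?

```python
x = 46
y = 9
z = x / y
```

int / int = float

float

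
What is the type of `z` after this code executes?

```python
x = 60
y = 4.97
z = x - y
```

int - float = float

float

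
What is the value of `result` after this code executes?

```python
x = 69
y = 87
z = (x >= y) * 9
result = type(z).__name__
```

x is int; y is int; z is int; result = 'int'

'int'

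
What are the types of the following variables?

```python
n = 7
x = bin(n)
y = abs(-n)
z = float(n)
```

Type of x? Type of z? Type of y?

bin() returns str; float() returns float; abs() of int returns int

str, float, int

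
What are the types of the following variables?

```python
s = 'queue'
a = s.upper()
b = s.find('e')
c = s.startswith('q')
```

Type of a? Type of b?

upper() returns str; find() returns int

str, int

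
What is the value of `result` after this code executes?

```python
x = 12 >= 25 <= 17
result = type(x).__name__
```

x is bool; result = 'bool'

'bool'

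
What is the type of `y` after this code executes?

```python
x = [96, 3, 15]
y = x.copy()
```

list.copy() returns list

list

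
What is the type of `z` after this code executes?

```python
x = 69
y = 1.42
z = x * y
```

int * float = float

float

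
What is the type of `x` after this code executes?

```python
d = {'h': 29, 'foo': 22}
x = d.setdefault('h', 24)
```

dict.setdefault() returns the (existing or default) value

int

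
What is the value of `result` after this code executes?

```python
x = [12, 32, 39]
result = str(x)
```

x = [12, 32, 39]; result = '[12, 32, 39]'

'[12, 32, 39]'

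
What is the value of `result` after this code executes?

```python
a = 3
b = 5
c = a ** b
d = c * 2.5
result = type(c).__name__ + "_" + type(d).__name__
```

a is int; b is int; c is int; d is float; result = 'int_float'

'int_float'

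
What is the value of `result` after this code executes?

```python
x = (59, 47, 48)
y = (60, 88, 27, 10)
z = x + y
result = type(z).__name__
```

x is tuple; y is tuple; z is tuple; result = 'tuple'

'tuple'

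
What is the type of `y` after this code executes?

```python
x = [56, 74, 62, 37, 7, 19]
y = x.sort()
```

list.sort() returns None (mutates in place)

NoneType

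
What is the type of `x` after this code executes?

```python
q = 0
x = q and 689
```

'and' returns first falsy value (0 is int)

int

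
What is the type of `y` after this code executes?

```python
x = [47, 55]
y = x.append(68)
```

list.append() returns None (mutates in place)

NoneType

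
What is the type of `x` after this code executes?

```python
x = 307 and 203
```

'and' with truthy values returns last operand (int)

int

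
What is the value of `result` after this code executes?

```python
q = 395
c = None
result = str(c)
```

q = 395; c = None; result = 'None'

'None'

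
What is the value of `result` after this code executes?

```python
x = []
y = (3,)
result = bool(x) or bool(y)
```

x = []; y = (3,); result = True

True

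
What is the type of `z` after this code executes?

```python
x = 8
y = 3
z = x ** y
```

positive int ** positive int = int

int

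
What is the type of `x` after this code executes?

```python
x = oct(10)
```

oct() returns str representation

str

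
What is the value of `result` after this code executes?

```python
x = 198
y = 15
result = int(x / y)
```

x = 198; y = 15; result = 13

13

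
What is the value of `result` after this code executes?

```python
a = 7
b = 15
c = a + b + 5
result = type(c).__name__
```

a is int; b is int; c is int; result = 'int'

'int'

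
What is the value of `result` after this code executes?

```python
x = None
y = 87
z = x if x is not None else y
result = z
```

x = None; y = 87; z = 87; result = 87

87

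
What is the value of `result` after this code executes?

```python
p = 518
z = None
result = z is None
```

p = 518; z = None; result = True

True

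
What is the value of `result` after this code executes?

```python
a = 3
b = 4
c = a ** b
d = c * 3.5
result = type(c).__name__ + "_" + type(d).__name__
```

a is int; b is int; c is int; d is float; result = 'int_float'

'int_float'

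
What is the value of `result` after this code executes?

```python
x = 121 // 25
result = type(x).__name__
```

x is int; result = 'int'

'int'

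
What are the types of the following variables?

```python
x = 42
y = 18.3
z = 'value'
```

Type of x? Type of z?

x is assigned a bare integer (no decimal point), so it is an int; z is assigned a quoted string literal, so it is a str

int, str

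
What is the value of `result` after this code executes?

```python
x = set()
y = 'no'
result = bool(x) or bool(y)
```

x = set(); y = 'no'; result = True

True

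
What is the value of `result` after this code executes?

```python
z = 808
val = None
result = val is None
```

z = 808; val = None; result = True

True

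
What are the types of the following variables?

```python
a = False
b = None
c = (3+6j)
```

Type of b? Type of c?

b is assigned None, whose type is NoneType; c is assigned (3+6j), an int plus an imaginary literal (j suffix), which evaluates to complex

NoneType, complex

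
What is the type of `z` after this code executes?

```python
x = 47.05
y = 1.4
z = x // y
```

float // float = float

float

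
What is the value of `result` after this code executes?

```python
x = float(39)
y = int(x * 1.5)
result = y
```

x = 39.0; y = 58; result = 58

58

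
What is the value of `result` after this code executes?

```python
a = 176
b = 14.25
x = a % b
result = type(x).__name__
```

a is int; b is float; x is float; result = 'float'

'float'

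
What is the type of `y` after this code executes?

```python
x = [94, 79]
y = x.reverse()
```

list.reverse() returns None

NoneType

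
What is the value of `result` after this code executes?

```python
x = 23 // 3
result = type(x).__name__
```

x is int; result = 'int'

'int'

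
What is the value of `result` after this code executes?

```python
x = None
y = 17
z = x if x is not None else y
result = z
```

x = None; y = 17; z = 17; result = 17

17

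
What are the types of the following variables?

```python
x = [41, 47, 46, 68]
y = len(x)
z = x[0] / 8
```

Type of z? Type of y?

int / int = float; len() returns int

float, int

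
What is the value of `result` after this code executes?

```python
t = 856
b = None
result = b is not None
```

t = 856; b = None; result = False

False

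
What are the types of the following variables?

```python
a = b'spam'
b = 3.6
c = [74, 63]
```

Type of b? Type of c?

b is assigned a number with a decimal point, so it is a float; c is assigned a list literal (square brackets)

float, list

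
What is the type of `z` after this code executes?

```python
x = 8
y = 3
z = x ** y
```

positive int ** positive int = int

int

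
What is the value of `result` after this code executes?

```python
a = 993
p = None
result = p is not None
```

a = 993; p = None; result = False

False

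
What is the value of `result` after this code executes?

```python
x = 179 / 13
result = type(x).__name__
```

x is float; result = 'float'

'float'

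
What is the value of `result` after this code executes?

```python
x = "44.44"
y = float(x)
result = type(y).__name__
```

x is str; y is float; result = 'float'

'float'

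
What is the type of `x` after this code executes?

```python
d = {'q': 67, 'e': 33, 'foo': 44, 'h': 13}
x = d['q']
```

Accessing dict[str, int] with str key returns int

int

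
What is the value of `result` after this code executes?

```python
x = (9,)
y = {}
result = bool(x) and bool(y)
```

x = (9,); y = {}; result = False

False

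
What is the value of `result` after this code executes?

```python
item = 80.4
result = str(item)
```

item = 80.4; result = '80.4'

'80.4'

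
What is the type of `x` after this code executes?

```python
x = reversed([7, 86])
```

reversed() on a list returns list_reverseiterator

list_reverseiterator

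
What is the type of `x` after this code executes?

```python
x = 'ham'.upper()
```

str.upper() returns str

str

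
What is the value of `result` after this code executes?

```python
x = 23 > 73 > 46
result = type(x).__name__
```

x is bool; result = 'bool'

'bool'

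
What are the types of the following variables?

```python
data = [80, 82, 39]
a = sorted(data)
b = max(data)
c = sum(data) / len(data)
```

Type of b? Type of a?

max of ints returns int; sorted() returns list

int, list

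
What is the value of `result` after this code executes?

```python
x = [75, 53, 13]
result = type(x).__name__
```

x is list; result = 'list'

'list'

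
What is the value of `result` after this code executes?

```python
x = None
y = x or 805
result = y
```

x = None; y = 805; result = 805

805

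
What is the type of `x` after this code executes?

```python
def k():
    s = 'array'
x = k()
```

Function without return returns None

NoneType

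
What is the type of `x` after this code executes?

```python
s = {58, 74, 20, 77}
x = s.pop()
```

Popping from set[int] returns int

int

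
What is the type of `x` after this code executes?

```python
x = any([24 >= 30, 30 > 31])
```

any() returns bool

bool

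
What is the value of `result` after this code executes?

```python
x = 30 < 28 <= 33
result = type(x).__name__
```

x is bool; result = 'bool'

'bool'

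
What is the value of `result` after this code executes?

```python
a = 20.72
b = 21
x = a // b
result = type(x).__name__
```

a is float; b is int; x is float; result = 'float'

'float'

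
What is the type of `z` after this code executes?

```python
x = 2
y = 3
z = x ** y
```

positive int ** positive int = int

int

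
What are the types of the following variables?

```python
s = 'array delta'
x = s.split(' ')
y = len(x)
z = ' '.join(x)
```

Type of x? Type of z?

str.split() returns list; str.join() returns str

list, str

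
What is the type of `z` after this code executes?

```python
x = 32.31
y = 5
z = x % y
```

float % int = float

float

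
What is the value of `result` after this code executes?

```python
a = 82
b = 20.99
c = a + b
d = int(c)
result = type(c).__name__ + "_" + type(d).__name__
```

a is int; b is float; c is float; d is int; result = 'float_int'

'float_int'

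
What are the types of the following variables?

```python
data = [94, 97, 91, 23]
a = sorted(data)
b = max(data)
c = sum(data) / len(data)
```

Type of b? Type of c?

max of ints returns int; int / int = float

int, float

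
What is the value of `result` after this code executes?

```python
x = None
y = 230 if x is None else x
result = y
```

x = None; y = 230; result = 230

230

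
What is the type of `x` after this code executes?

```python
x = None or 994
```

'or' with None returns the other truthy value

int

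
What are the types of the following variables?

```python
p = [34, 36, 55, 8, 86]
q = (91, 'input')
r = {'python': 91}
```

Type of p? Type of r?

p is assigned a list literal (square brackets); r is assigned a dict literal ({key: value})

list, dict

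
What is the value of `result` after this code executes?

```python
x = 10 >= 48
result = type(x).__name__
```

x is bool; result = 'bool'

'bool'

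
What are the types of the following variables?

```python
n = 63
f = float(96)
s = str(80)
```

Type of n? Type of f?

n is assigned a bare integer (no decimal point), so it is an int; f is assigned the result of calling float(), which returns a float

int, float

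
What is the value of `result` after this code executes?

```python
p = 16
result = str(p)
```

p = 16; result = '16'

'16'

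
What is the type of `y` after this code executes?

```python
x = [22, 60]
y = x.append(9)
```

list.append() returns None (mutates in place)

NoneType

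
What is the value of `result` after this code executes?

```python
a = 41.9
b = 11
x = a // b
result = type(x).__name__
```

a is float; b is int; x is float; result = 'float'

'float'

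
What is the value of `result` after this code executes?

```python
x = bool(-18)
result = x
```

x = True; result = True

True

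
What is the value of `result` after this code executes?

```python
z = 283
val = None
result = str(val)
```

z = 283; val = None; result = 'None'

'None'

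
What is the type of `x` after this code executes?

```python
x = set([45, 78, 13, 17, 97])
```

set() constructor returns set

set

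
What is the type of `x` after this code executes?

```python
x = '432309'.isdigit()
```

str.isdigit() returns bool

bool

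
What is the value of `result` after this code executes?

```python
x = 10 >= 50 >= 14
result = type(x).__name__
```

x is bool; result = 'bool'

'bool'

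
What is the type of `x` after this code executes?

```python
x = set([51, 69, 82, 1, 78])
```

set() constructor returns set

set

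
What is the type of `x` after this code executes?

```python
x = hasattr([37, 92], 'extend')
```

hasattr() returns bool

bool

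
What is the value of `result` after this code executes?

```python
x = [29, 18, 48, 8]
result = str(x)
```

x = [29, 18, 48, 8]; result = '[29, 18, 48, 8]'

'[29, 18, 48, 8]'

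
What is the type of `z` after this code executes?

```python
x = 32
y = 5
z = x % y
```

int % int = int

int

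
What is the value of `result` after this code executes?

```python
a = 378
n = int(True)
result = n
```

a = 378; n = 1; result = 1

1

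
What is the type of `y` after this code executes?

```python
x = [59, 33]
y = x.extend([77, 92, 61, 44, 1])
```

list.extend() returns None

NoneType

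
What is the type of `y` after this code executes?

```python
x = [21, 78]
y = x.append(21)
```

list.append() returns None (mutates in place)

NoneType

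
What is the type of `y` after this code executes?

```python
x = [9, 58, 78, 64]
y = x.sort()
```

list.sort() returns None (mutates in place)

NoneType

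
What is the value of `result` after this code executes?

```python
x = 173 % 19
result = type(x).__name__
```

x is int; result = 'int'

'int'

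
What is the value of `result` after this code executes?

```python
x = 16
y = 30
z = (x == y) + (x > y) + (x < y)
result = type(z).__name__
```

x is int; y is int; z is int; result = 'int'

'int'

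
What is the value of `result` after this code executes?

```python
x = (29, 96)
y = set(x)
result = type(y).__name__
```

x is tuple; y is set; result = 'set'

'set'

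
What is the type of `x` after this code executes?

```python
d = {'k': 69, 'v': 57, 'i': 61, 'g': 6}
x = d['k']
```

Accessing dict[str, int] with str key returns int

int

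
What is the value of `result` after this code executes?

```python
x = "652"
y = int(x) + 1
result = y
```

x = '652'; y = 653; result = 653

653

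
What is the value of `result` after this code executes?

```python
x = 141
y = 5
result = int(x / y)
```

x = 141; y = 5; result = 28

28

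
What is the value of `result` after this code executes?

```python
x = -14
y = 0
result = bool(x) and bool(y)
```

x = -14; y = 0; result = False

False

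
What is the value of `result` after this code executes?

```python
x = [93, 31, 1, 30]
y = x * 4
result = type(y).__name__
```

x is list; y is list; result = 'list'

'list'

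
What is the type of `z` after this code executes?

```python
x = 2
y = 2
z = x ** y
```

positive int ** positive int = int

int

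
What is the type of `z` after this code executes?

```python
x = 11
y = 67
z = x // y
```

int // int = int

int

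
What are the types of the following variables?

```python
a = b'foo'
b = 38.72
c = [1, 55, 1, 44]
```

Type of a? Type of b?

a is assigned a bytes literal (b'...' prefix); b is assigned a number with a decimal point, so it is a float

bytes, float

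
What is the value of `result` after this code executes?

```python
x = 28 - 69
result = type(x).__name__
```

x is int; result = 'int'

'int'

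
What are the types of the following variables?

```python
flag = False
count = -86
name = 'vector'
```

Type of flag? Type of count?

flag is assigned the constant False, which has type bool; count is assigned a bare integer (no decimal point), so it is an int

bool, int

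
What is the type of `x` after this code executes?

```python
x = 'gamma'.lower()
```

str.lower() returns str

str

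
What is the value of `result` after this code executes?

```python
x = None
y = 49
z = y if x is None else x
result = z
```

x = None; y = 49; z = 49; result = 49

49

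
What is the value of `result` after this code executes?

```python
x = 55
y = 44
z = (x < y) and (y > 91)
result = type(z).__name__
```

x is int; y is int; z is bool; result = 'bool'

'bool'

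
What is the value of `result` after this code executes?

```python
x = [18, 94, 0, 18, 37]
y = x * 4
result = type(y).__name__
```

x is list; y is list; result = 'list'

'list'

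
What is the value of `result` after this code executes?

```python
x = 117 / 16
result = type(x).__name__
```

x is float; result = 'float'

'float'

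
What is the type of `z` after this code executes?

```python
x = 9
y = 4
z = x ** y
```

positive int ** positive int = int

int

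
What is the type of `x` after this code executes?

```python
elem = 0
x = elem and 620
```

'and' returns first falsy value (0 is int)

int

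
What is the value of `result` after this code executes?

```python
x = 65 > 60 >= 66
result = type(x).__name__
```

x is bool; result = 'bool'

'bool'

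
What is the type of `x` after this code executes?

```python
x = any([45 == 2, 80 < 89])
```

any() returns bool

bool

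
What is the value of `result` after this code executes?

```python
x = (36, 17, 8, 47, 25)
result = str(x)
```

x = (36, 17, 8, 47, 25); result = '(36, 17, 8, 47, 25)'

'(36, 17, 8, 47, 25)'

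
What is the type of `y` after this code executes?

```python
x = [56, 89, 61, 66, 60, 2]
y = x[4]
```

Indexing list[int] returns int

int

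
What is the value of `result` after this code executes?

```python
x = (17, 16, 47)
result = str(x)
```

x = (17, 16, 47); result = '(17, 16, 47)'

'(17, 16, 47)'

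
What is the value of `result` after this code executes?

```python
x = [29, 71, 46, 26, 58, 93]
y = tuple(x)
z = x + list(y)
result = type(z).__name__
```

x is list; y is tuple; z is list; result = 'list'

'list'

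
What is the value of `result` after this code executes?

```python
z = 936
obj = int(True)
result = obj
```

z = 936; obj = 1; result = 1

1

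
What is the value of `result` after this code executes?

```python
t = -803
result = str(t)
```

t = -803; result = '-803'

'-803'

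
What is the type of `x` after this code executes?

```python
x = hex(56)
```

hex() returns str representation

str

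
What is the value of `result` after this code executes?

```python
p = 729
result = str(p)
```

p = 729; result = '729'

'729'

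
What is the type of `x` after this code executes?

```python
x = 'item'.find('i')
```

str.find() returns int index

int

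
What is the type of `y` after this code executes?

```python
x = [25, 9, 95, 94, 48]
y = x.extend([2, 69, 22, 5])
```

list.extend() returns None

NoneType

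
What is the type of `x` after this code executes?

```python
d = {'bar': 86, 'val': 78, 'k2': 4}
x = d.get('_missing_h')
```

dict.get() returns None when key not found

NoneType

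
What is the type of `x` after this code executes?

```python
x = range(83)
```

range() returns a range object

range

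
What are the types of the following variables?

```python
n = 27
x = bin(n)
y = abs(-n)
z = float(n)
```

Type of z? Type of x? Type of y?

float() returns float; bin() returns str; abs() of int returns int

float, str, int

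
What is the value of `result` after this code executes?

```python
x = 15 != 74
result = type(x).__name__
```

x is bool; result = 'bool'

'bool'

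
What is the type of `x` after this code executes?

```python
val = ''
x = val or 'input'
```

'or' returns first truthy value (str)

str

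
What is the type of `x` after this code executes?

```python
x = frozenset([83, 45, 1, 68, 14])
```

frozenset() returns frozenset

frozenset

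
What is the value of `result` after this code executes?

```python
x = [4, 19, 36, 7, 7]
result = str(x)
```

x = [4, 19, 36, 7, 7]; result = '[4, 19, 36, 7, 7]'

'[4, 19, 36, 7, 7]'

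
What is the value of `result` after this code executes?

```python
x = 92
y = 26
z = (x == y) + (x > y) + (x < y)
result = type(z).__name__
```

x is int; y is int; z is int; result = 'int'

'int'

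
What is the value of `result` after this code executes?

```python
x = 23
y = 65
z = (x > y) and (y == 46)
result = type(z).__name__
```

x is int; y is int; z is bool; result = 'bool'

'bool'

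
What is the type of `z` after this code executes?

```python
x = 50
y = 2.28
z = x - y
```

int - float = float

float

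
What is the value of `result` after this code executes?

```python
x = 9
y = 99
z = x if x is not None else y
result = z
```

x = 9; y = 99; z = 9; result = 9

9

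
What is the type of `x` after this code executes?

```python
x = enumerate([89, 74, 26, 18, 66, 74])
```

enumerate() returns an enumerate object

enumerate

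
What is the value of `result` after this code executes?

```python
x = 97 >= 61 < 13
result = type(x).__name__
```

x is bool; result = 'bool'

'bool'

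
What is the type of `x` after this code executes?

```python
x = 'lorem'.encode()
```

str.encode() returns bytes

bytes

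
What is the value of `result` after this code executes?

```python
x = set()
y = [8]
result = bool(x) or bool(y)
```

x = set(); y = [8]; result = True

True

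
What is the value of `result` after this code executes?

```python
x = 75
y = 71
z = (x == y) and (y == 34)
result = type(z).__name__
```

x is int; y is int; z is bool; result = 'bool'

'bool'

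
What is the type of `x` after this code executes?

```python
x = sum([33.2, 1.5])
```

sum() of floats returns float

float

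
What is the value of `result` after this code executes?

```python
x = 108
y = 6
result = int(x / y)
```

x = 108; y = 6; result = 18

18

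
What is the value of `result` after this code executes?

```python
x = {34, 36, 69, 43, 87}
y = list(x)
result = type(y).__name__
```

x is set; y is list; result = 'list'

'list'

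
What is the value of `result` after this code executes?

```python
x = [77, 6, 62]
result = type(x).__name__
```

x is list; result = 'list'

'list'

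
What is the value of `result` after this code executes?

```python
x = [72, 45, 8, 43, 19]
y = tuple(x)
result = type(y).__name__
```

x is list; y is tuple; result = 'tuple'

'tuple'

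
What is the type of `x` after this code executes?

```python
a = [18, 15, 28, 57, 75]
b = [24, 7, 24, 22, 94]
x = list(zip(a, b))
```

list(zip()) returns a list of tuples

list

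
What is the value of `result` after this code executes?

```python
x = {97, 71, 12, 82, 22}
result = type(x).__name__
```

x is set; result = 'set'

'set'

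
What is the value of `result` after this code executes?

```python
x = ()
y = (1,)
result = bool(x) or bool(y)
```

x = (); y = (1,); result = True

True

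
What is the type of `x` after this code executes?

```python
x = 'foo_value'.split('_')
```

str.split() returns list

list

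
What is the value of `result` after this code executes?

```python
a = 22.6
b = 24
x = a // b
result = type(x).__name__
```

a is float; b is int; x is float; result = 'float'

'float'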